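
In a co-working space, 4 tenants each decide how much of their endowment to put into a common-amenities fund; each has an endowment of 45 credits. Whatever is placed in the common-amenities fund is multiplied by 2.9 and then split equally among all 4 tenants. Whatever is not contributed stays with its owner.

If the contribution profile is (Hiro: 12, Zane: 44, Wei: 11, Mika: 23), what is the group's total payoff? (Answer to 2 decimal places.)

351.00 credits

Total contributed: 12 + 44 + 11 + 23 = 90; total kept: 4 × 45 − 90 = 90.
The common-amenities fund pays out 2.9 × 90 = 261.00 in aggregate.
Group total = 90 + 261.00 = 351.00.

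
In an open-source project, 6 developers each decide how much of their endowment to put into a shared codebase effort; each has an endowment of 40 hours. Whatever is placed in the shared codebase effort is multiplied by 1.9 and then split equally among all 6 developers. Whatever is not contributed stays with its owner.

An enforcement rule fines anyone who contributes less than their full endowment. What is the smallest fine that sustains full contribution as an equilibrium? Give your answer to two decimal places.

27.33 hours

Given the others contribute fully, the best deviation is to contribute 0 (any partial contribution still incurs the fine and gives up units whose private return 0.3167 is below 1).
Deviating from 40 to 0 saves 40 hours but forfeits the deviator's share of the drop in the shared codebase effort: 1.9/6 × 40 = 12.67.
So the deviation gain is 40 − 12.67 = 27.33, and the fine must be at least 27.33 hours to wipe it out.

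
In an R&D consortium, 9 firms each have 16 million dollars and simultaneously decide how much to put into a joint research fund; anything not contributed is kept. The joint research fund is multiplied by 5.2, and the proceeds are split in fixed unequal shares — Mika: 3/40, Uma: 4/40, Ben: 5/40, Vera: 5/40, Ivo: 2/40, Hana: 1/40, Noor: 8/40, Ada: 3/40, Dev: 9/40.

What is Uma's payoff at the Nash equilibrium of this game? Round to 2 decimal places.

Player j's private return per contributed unit is 5.2 × (j's share). Contributing is weakly dominant for j when that share is at least 1/5.2 = 0.1923, and contributing 0 is dominant otherwise.
Noor and Dev are above the threshold, contributing 16 each; the remaining 7 contribute 0. Total contributed: 32.
Uma keeps 16 and receives 5.2 × 32 × 4/40 = 16.64 from the joint research fund, for a payoff of 32.64.

32.64 million dollars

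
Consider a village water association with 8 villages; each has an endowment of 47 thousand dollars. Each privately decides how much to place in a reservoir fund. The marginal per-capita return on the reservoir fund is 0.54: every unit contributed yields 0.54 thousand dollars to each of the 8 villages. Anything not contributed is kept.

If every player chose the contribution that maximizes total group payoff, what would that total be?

1624.32 thousand dollars

Each contributed unit returns 4.320 to the group as a whole (0.54 to each of 8 players), which exceeds 1, so the social optimum is full contribution: group total = 4.320 × 376 = 1624.32.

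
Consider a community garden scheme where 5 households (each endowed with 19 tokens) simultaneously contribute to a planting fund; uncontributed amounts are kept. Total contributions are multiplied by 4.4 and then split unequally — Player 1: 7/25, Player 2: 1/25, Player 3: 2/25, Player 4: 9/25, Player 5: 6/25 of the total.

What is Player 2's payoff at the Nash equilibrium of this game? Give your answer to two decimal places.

29.03 tokens

A player with share s gets back 4.4·s per unit contributed, so full contribution is dominant for anyone with s > 1/4.4 = 0.2273 and zero contribution is dominant for anyone below.
Player 1, Player 4 and Player 5 clear that bar, contributing 19 each; the remaining 2 contribute 0. Total contributed: 57.
Player 2 keeps 19 and receives 4.4 × 57 × 1/25 = 10.03 from the planting fund, for a payoff of 29.03.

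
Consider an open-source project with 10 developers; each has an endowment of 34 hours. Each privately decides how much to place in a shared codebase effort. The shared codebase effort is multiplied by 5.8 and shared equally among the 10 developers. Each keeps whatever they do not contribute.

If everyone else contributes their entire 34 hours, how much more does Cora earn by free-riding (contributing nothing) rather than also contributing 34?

14.28 hours

Switching from a contribution of 34 to 0 lets Cora keep an extra 34 hours, but lowers the shared codebase effort by 34, which costs Cora their own share of that drop: 5.8/10 × 34 = 19.72.
Net gain = 34 − 19.72 = 14.28. The private return per contributed unit (0.5800) is below 1, so free-riding is indeed the best response regardless of what the others do.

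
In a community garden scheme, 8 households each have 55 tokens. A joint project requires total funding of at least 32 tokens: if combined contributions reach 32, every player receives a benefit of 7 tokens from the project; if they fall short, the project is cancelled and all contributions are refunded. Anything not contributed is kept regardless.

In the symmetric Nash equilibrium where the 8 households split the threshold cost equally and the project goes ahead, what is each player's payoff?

Equal share of the threshold: 32/8 = 4.
At this profile no one gains by cutting their contribution: any cut drops the total below 32, the project is cancelled, contributions are refunded, and the deviator ends with 55, which is less than 55 − 4 + 7 = 58. Contributing more than 4 just wastes the excess. So contributing exactly 4 is a best response.
Each player's payoff: 55 − 4 + 7 = 58.

58 tokens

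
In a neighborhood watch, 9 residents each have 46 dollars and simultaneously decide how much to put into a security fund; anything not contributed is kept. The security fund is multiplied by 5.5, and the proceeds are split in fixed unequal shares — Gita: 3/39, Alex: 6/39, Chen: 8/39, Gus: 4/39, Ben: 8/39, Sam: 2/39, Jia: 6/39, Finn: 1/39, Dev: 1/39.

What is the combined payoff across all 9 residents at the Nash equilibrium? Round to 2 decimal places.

Each unit j contributes comes back to j as 5.5 × (j's share), so j prefers to contribute only if that share exceeds 1/5.5 = 0.1818; otherwise keeping the unit dominates.
Chen and Ben are above the threshold, contributing 46 each; the remaining 7 contribute 0. Total contributed: 92.
The security fund pays out 5.5 × 92 = 506.00 in total (split across the unequal shares, but the aggregate is all that matters for the group sum).
The 7 free-riders keep 46 each, adding 322. Group total = 322 + 506.00 = 828.00.

828.00 dollars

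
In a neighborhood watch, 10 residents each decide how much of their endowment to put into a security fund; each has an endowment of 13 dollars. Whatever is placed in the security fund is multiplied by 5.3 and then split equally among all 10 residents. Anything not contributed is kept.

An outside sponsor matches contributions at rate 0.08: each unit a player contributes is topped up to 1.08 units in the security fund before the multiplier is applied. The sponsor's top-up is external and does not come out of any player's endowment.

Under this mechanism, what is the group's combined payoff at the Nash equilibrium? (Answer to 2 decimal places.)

With the mechanism, a contributed unit returns 5.3 × 1.08 / 10 = 0.5724 per unit of net cost — still below 1 — so contributing 0 remains dominant for every player.
Everyone keeps their endowment and the group total is 10 × 13 = 130.

130.00 dollars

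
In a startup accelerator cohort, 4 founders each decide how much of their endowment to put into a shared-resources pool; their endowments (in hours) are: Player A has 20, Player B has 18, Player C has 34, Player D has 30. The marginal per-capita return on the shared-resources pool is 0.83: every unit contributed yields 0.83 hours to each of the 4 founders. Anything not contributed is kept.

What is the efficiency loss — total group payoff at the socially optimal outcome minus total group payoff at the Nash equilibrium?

236.64 hours

The private return per contributed unit is 0.83 < 1 for everyone, so the Nash equilibrium is zero contribution and the group total is Σ E_j = 20 + 18 + 34 + 30 = 102.
Each contributed unit returns 3.320 to the group, so the social optimum is full contribution by everyone: group total = 3.320 × 102 = 338.64.
Efficiency loss = (3.320 − 1) × 102 = 236.64.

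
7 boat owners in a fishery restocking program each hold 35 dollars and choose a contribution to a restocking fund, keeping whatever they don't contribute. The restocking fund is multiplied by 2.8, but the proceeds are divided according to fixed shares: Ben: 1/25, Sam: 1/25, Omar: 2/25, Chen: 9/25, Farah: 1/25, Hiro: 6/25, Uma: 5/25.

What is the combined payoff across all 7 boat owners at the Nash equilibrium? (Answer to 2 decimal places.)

308.00 dollars

Player j's private return per contributed unit is 2.8 × (j's share). Contributing is weakly dominant for j when that share is at least 1/2.8 = 0.3571, and contributing 0 is dominant otherwise.
The only share above 0.3571 is Chen's 9/25, contributing 35; the remaining 6 contribute 0. Total contributed: 35.
The restocking fund pays out 2.8 × 35 = 98.00 in total (split across the unequal shares, but the aggregate is all that matters for the group sum).
The 6 free-riders keep 35 each, adding 210. Group total = 210 + 98.00 = 308.00.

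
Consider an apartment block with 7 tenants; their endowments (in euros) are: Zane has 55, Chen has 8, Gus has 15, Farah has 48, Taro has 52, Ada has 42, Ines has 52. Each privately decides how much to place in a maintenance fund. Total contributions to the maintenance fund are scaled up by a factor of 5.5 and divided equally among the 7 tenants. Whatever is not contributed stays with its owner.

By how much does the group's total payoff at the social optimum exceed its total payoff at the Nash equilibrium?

1224.00 euros

The private return per contributed unit is 5.5/7 = 0.7857 < 1 for every player regardless of endowment, so the Nash equilibrium is zero contribution and the group total is Σ E_j = 55 + 8 + 15 + 48 + 52 + 42 + 52 = 272.
Each contributed unit returns 5.500 to the group, so the social optimum is full contribution by everyone: group total = 5.500 × 272 = 1496.00.
Efficiency loss = (5.500 − 1) × 272 = 1224.00.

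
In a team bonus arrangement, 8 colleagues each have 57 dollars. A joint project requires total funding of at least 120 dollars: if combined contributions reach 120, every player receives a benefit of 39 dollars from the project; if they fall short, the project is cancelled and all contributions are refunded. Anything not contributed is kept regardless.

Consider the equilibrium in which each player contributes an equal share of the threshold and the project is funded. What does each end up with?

81 dollars

Equal share of the threshold: 120/8 = 15.
At this profile no one gains by cutting their contribution: any cut drops the total below 120, the project is cancelled, contributions are refunded, and the deviator ends with 57, which is less than 57 − 15 + 39 = 81. Contributing more than 15 just wastes the excess. So contributing exactly 15 is a best response.
Each player's payoff: 57 − 15 + 39 = 81.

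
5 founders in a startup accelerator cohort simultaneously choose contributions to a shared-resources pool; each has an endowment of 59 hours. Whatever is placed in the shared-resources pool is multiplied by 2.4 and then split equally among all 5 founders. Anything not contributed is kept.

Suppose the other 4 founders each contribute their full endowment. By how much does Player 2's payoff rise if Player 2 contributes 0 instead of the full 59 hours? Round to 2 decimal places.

30.68 hours

Switching from a contribution of 59 to 0 lets Player 2 keep an extra 59 hours, but lowers the shared-resources pool by 59, which costs Player 2 their own share of that drop: 2.4/5 × 59 = 28.32.
Net gain = 59 − 28.32 = 30.68. The private return per contributed unit (0.4800) is below 1, so free-riding is indeed the best response regardless of what the others do.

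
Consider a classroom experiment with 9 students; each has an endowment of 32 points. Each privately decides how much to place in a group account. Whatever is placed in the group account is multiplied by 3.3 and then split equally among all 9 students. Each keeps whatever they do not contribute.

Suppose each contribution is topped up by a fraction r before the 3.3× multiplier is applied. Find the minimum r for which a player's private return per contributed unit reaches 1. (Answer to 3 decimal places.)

1.727

With matching at rate r, one contributed unit becomes (1 + r) in the group account and returns 3.3 × (1 + r) / 9 to the contributor.
Setting this equal to 1: 1 + r = 9/3.3 = 2.7273.
So the minimum matching rate is r = 2.7273 − 1 = 1.727.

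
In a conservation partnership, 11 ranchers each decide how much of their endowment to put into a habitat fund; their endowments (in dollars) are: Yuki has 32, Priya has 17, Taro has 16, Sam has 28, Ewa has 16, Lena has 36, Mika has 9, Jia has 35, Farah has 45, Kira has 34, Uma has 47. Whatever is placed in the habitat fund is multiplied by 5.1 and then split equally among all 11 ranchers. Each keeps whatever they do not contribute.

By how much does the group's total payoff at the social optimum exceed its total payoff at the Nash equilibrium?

The private return per contributed unit is 5.1/11 = 0.4636 < 1 for every player regardless of endowment, so the Nash equilibrium is zero contribution and the group total is Σ E_j = 32 + 17 + 16 + 28 + 16 + 36 + 9 + 35 + 45 + 34 + 47 = 315.
Each contributed unit returns 5.100 to the group, so the social optimum is full contribution by everyone: group total = 5.100 × 315 = 1606.50.
Efficiency loss = (5.100 − 1) × 315 = 1291.50.

1291.50 dollars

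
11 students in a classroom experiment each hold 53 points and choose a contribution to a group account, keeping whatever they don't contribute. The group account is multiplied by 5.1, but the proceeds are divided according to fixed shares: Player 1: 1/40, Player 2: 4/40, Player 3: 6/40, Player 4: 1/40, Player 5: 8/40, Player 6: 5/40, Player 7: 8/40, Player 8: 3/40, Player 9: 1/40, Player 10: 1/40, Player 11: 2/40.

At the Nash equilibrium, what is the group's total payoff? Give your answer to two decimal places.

Player j's private return per contributed unit is 5.1 × (j's share). Contributing is weakly dominant for j when that share is at least 1/5.1 = 0.1961, and contributing 0 is dominant otherwise.
Player 5 and Player 7 are above the threshold, contributing 53 each; the remaining 9 contribute 0. Total contributed: 106.
The group account pays out 5.1 × 106 = 540.60 in total (split across the unequal shares, but the aggregate is all that matters for the group sum).
The 9 free-riders keep 53 each, adding 477. Group total = 477 + 540.60 = 1017.60.

1017.60 points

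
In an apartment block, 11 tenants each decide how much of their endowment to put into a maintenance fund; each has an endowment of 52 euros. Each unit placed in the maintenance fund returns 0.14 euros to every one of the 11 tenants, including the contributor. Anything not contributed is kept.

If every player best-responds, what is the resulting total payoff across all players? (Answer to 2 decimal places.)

The private return per contributed unit is 0.14 < 1, so contributing 0 is dominant for every player. At the Nash equilibrium everyone keeps their 52, and the group total is 11 × 52 = 572.

572.00 euros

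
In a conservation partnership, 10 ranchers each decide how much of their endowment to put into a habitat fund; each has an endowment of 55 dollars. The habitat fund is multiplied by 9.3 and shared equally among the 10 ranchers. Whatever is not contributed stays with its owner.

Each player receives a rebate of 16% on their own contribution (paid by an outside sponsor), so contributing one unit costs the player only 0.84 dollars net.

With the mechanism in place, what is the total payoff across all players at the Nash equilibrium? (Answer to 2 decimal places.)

5203.00 dollars

Under the mechanism each unit contributed yields (9.3/10) / 0.84 = 1.1071 back to its contributor per unit of net cost, which exceeds 1, making full contribution the dominant choice for everyone.
At the Nash equilibrium everyone contributes 55. Group total payoff = 10 × (55 × 0.16 + 9.3 × 55) = 5203.00.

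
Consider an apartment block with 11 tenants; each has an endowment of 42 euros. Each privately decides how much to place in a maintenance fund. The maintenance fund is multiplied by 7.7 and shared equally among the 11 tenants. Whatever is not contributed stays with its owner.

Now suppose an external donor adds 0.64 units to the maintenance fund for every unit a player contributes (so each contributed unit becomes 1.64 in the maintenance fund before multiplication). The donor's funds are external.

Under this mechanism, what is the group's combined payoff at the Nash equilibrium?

5834.14 euros

Under the mechanism each unit contributed yields 7.7 × 1.64 / 11 = 1.1480 back to its contributor per unit of net cost, which exceeds 1, making full contribution the dominant choice for everyone.
So the Nash equilibrium is full contribution by all 11; the group earns 7.7 × 1.64 × 462 = 5834.14.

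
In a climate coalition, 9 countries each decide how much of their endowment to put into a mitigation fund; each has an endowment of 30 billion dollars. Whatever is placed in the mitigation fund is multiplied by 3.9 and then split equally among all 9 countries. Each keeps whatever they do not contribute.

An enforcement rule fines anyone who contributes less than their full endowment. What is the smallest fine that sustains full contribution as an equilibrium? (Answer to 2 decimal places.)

Given the others contribute fully, the best deviation is to contribute 0 (any partial contribution still incurs the fine and gives up units whose private return 0.4333 is below 1).
Deviating from 30 to 0 saves 30 billion dollars but forfeits the deviator's share of the drop in the mitigation fund: 3.9/9 × 30 = 13.00.
So the deviation gain is 30 − 13.00 = 17.00, and the fine must be at least 17.00 billion dollars to wipe it out.

17.00 billion dollars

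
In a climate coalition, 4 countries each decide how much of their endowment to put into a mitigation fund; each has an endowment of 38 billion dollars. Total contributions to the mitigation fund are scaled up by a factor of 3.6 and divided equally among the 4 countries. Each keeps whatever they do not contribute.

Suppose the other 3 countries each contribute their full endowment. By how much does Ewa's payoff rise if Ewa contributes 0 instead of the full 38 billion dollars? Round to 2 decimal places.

Switching from a contribution of 38 to 0 lets Ewa keep an extra 38 billion dollars, but lowers the mitigation fund by 38, which costs Ewa their own share of that drop: 3.6/4 × 38 = 34.20.
Net gain = 38 − 34.20 = 3.80. The private return per contributed unit (0.9000) is below 1, so free-riding is indeed the best response regardless of what the others do.

3.80 billion dollars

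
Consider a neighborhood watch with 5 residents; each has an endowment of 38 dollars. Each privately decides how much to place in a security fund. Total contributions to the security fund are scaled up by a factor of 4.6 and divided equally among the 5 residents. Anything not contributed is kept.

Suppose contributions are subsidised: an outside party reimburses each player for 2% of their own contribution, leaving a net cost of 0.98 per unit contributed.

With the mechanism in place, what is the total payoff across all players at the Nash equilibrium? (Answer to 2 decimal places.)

190.00 dollars

Even with the mechanism, each unit contributed returns only (4.6/5) / 0.98 = 0.9388 per unit of net cost, so contributing nothing is still dominant.
Everyone keeps their endowment and the group total is 5 × 38 = 190.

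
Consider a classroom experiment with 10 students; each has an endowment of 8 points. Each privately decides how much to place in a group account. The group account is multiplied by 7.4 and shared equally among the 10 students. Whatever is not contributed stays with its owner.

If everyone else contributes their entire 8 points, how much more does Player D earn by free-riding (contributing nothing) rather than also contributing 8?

2.08 points

Switching from a contribution of 8 to 0 lets Player D keep an extra 8 points, but lowers the group account by 8, which costs Player D their own share of that drop: 7.4/10 × 8 = 5.92.
Net gain = 8 − 5.92 = 2.08. The private return per contributed unit (0.7400) is below 1, so free-riding is indeed the best response regardless of what the others do.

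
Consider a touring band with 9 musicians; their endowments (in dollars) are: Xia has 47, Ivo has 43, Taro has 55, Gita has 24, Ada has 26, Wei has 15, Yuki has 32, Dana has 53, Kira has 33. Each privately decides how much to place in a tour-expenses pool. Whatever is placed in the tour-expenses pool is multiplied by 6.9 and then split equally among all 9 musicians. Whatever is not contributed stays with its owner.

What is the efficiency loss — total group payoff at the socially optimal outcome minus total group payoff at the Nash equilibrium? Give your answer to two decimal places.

The private return per contributed unit is 6.9/9 = 0.7667 < 1 for every player regardless of endowment, so the Nash equilibrium is zero contribution and the group total is Σ E_j = 47 + 43 + 55 + 24 + 26 + 15 + 32 + 53 + 33 = 328.
Each contributed unit returns 6.900 to the group, so the social optimum is full contribution by everyone: group total = 6.900 × 328 = 2263.20.
Efficiency loss = (6.900 − 1) × 328 = 1935.20.

1935.20 dollars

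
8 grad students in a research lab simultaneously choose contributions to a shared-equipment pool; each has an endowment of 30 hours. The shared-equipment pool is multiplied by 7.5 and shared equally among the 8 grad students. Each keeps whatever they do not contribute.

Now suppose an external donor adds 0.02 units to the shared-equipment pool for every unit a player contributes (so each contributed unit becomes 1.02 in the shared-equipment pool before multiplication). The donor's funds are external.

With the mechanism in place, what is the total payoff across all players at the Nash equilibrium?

240.00 hours

With the mechanism, a contributed unit returns 7.5 × 1.02 / 8 = 0.9563 per unit of net cost — still below 1 — so contributing 0 remains dominant for every player.
Everyone keeps their endowment and the group total is 8 × 30 = 240.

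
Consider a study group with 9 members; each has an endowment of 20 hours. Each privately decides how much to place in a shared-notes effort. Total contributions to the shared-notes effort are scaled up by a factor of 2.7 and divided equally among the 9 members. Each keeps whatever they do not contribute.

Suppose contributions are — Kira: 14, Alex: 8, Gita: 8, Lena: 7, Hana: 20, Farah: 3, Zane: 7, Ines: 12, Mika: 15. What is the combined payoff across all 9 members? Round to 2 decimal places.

339.80 hours

Total contributed: 14 + 8 + 8 + 7 + 20 + 3 + 7 + 12 + 15 = 94; total kept: 9 × 20 − 94 = 86.
The shared-notes effort pays out 2.7 × 94 = 253.80 in aggregate.
Group total = 86 + 253.80 = 339.80.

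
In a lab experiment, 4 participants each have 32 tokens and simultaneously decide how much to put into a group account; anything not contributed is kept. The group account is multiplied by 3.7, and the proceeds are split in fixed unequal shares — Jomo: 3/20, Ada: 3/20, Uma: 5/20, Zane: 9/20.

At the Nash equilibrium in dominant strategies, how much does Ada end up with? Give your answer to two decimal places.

49.76 tokens

A player with share s gets back 3.7·s per unit contributed, so full contribution is dominant for anyone with s > 1/3.7 = 0.2703 and zero contribution is dominant for anyone below.
Zane alone (share 9/20) is above the threshold, contributing 32; the remaining 3 contribute 0. Total contributed: 32.
Ada keeps 32 and receives 3.7 × 32 × 3/20 = 17.76 from the group account, for a payoff of 49.76.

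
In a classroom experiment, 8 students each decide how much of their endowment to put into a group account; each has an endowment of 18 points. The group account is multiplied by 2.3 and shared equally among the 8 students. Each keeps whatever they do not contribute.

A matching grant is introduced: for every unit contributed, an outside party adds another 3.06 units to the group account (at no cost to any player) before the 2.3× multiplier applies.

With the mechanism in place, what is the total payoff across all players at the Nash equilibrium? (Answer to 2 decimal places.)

Under the mechanism each unit contributed yields 2.3 × 4.06 / 8 = 1.1673 back to its contributor per unit of net cost, which exceeds 1, making full contribution the dominant choice for everyone.
At the Nash equilibrium everyone contributes 18. Group total payoff = 2.3 × 4.06 × 144 = 1344.67.

1344.67 points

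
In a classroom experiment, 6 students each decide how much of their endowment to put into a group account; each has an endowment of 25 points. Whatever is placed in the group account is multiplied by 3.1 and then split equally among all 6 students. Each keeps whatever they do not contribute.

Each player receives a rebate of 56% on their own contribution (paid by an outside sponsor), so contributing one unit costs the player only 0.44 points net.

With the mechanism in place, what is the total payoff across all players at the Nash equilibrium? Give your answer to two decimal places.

549.00 points

Under the mechanism each unit contributed yields (3.1/6) / 0.44 = 1.1742 back to its contributor per unit of net cost, which exceeds 1, making full contribution the dominant choice for everyone.
At the Nash equilibrium everyone contributes 25. Group total payoff = 6 × (25 × 0.56 + 3.1 × 25) = 549.00.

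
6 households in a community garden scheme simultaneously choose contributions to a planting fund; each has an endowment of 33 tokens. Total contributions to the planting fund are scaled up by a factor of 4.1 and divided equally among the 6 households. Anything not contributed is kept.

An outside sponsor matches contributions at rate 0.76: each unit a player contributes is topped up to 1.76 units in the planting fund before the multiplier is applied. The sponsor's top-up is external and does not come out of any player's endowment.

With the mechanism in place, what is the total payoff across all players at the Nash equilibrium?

1428.77 tokens

The effective private return per unit is now 4.1 × 1.76 / 6 = 1.2027 > 1, so every player's dominant strategy flips to full contribution.
At the Nash equilibrium everyone contributes 33. Group total payoff = 4.1 × 1.76 × 198 = 1428.77.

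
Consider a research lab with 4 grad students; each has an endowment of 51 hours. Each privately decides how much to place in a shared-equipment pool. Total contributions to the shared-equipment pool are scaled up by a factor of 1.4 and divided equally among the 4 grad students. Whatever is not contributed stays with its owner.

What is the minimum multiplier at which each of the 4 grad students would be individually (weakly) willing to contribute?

4

A contributed unit returns (multiplier)/4 to its contributor.
This reaches 1 exactly when the multiplier is 4.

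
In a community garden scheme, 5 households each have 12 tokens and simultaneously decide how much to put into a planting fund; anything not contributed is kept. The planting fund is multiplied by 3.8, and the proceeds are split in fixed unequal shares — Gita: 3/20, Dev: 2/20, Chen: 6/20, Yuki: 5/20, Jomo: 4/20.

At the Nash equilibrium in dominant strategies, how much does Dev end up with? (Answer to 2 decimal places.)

16.56 tokens

A player with share s gets back 3.8·s per unit contributed, so full contribution is dominant for anyone with s > 1/3.8 = 0.2632 and zero contribution is dominant for anyone below.
Only Chen (6/20) clears that bar, contributing 12; the remaining 4 contribute 0. Total contributed: 12.
Dev keeps 12 and receives 3.8 × 12 × 2/20 = 4.56 from the planting fund, for a payoff of 16.56.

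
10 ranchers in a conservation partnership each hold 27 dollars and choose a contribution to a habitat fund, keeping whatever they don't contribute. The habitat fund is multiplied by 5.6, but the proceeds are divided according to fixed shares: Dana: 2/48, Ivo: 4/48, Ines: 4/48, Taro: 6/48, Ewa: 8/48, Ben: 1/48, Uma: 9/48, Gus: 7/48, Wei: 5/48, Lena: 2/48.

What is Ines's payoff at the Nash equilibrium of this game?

For player j, contributing a unit is worthwhile iff 5.6 × (j's share) ≥ 1, i.e. iff j's share is at least 0.1786.
The only share above 0.1786 is Uma's 9/48, contributing 27; the remaining 9 contribute 0. Total contributed: 27.
Ines keeps 27 and receives 5.6 × 27 × 4/48 = 12.60 from the habitat fund, for a payoff of 39.60.

39.60 dollars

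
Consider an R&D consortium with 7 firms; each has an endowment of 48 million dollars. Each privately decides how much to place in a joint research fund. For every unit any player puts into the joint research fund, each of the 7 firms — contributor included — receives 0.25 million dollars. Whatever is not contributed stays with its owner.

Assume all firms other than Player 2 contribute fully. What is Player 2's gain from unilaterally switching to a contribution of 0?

Switching from a contribution of 48 to 0 lets Player 2 keep an extra 48 million dollars, but lowers the joint research fund by 48, which costs Player 2 their own share of that drop: 0.25 × 48 = 12.00.
Net gain = 48 − 12.00 = 36.00. The private return per contributed unit (0.25) is below 1, so free-riding is indeed the best response regardless of what the others do.

36.00 million dollars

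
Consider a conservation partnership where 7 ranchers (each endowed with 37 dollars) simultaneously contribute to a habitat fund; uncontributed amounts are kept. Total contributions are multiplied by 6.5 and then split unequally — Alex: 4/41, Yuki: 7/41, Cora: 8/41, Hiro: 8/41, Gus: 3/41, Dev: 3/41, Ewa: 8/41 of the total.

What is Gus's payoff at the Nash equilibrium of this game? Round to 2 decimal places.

For player j, contributing a unit is worthwhile iff 6.5 × (j's share) ≥ 1, i.e. iff j's share is at least 0.1538.
Yuki, Cora, Hiro and Ewa clear that bar, contributing 37 each; the remaining 3 contribute 0. Total contributed: 148.
Gus keeps 37 and receives 6.5 × 148 × 3/41 = 70.39 from the habitat fund, for a payoff of 107.39.

107.39 dollars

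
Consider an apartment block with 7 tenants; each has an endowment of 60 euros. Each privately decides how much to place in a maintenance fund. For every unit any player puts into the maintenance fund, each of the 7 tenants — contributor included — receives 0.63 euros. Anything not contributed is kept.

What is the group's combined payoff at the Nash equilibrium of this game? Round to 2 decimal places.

The private return per contributed unit is 0.63 < 1, so contributing 0 is dominant for every player. At the Nash equilibrium everyone keeps their 60, and the group total is 7 × 60 = 420.

420.00 euros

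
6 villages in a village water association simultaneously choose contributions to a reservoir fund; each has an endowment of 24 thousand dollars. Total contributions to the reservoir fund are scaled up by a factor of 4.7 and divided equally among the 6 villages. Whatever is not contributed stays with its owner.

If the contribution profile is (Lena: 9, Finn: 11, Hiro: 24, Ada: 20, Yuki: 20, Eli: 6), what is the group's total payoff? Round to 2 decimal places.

477.00 thousand dollars

Total contributed: 9 + 11 + 24 + 20 + 20 + 6 = 90; total kept: 6 × 24 − 90 = 54.
The reservoir fund pays out 4.7 × 90 = 423.00 in aggregate.
Group total = 54 + 423.00 = 477.00.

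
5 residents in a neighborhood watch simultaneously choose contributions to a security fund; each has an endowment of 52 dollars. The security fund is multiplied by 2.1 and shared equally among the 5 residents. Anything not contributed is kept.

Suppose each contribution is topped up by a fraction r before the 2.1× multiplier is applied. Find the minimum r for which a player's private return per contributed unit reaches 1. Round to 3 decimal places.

1.381

With matching at rate r, one contributed unit becomes (1 + r) in the security fund and returns 2.1 × (1 + r) / 5 to the contributor.
Setting this equal to 1: 1 + r = 5/2.1 = 2.3810.
So the minimum matching rate is r = 2.3810 − 1 = 1.381.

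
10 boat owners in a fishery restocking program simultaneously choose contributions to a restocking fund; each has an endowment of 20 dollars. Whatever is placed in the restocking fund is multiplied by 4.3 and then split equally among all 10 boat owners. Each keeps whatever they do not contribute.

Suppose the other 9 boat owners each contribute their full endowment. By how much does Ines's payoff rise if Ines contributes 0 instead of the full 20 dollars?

Switching from a contribution of 20 to 0 lets Ines keep an extra 20 dollars, but lowers the restocking fund by 20, which costs Ines their own share of that drop: 4.3/10 × 20 = 8.60.
Net gain = 20 − 8.60 = 11.40. The private return per contributed unit (0.4300) is below 1, so free-riding is indeed the best response regardless of what the others do.

11.40 dollars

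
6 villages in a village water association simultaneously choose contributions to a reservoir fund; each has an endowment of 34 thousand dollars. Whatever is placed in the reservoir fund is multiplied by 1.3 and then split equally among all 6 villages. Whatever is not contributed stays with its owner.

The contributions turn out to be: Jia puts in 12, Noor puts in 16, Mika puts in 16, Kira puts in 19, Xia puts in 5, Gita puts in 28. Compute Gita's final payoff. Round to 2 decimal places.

26.80 thousand dollars

Total contributed: 12 + 16 + 16 + 19 + 5 + 28 = 96.
Each receives 1.3 × 96 / 6 = 20.80 from the reservoir fund.
Gita keeps 34 − 28 = 6, so Gita's payoff is 6 + 20.80 = 26.80.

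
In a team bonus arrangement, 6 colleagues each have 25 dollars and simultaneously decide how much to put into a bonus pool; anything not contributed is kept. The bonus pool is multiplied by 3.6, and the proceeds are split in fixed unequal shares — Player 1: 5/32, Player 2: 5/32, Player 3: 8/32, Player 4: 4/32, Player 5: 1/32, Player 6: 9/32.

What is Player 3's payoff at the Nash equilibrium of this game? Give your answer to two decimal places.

47.50 dollars

For player j, contributing a unit is worthwhile iff 3.6 × (j's share) ≥ 1, i.e. iff j's share is at least 0.2778.
Only Player 6 (9/32) clears that bar, contributing 25; the remaining 5 contribute 0. Total contributed: 25.
Player 3 keeps 25 and receives 3.6 × 25 × 8/32 = 22.50 from the bonus pool, for a payoff of 47.50.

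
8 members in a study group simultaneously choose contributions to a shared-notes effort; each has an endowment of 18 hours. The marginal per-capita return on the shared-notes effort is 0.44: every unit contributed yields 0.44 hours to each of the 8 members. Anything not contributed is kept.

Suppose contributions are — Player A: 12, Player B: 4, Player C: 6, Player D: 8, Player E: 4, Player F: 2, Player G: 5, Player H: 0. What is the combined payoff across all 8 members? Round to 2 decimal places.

Total contributed: 12 + 4 + 6 + 8 + 4 + 2 + 5 + 0 = 41; total kept: 8 × 18 − 41 = 103.
The shared-notes effort pays out 0.44 × 8 × 41 = 144.32 in aggregate.
Group total = 103 + 144.32 = 247.32.

247.32 hours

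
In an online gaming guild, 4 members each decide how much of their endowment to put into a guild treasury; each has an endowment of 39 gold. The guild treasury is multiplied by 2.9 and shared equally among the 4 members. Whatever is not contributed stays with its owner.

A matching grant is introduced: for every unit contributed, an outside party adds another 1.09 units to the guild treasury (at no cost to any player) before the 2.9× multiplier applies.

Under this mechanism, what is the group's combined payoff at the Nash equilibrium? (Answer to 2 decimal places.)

With the mechanism, a contributed unit returns 2.9 × 2.09 / 4 = 1.5153 per unit of net cost to the contributor — now above 1 — so contributing fully is weakly dominant for every player.
So the Nash equilibrium is full contribution by all 4; the group earns 2.9 × 2.09 × 156 = 945.52.

945.52 gold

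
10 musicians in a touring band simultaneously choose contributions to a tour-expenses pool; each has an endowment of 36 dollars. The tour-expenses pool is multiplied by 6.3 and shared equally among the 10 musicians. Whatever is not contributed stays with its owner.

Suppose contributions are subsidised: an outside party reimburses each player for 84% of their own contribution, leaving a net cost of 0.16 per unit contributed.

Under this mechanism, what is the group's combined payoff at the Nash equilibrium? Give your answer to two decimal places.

With the mechanism, a contributed unit returns (6.3/10) / 0.16 = 3.9375 per unit of net cost to the contributor — now above 1 — so contributing fully is weakly dominant for every player.
So the Nash equilibrium is full contribution by all 10; the group earns 10 × (36 × 0.84 + 6.3 × 36) = 2570.40.

2570.40 dollars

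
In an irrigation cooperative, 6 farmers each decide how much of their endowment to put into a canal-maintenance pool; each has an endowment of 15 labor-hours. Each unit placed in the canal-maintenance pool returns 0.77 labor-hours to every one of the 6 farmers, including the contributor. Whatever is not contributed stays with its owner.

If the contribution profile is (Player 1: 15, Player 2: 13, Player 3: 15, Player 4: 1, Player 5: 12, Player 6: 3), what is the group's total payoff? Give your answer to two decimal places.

303.58 labor-hours

Total contributed: 15 + 13 + 15 + 1 + 12 + 3 = 59; total kept: 6 × 15 − 59 = 31.
The canal-maintenance pool pays out 0.77 × 6 × 59 = 272.58 in aggregate.
Group total = 31 + 272.58 = 303.58.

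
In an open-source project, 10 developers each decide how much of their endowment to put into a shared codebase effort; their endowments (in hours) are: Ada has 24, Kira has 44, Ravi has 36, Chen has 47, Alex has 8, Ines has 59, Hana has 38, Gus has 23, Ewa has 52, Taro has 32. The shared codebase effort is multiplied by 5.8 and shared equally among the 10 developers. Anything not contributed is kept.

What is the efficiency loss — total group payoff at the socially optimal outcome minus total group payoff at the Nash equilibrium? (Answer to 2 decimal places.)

The private return per contributed unit is 5.8/10 = 0.5800 < 1 for every player regardless of endowment, so the Nash equilibrium is zero contribution and the group total is Σ E_j = 24 + 44 + 36 + 47 + 8 + 59 + 38 + 23 + 52 + 32 = 363.
Each contributed unit returns 5.800 to the group, so the social optimum is full contribution by everyone: group total = 5.800 × 363 = 2105.40.
Efficiency loss = (5.800 − 1) × 363 = 1742.40.

1742.40 hours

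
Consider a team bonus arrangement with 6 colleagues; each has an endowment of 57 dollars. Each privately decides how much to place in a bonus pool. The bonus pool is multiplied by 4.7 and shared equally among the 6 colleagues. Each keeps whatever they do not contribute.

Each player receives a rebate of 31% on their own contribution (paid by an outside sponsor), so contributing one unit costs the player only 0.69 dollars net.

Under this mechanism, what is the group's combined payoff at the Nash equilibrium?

1713.42 dollars

The effective private return per unit is now (4.7/6) / 0.69 = 1.1353 > 1, so every player's dominant strategy flips to full contribution.
So the Nash equilibrium is full contribution by all 6; the group earns 6 × (57 × 0.31 + 4.7 × 57) = 1713.42.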